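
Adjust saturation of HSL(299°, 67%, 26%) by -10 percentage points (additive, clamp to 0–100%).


Original S = 67%
Adjustment = -10 percentage points
New S = 67 + (-10) = 57
Clamp to [0, 100] → 57
= HSL(299°, 57%, 26%)


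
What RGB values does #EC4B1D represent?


EC → 236 (R)
4B → 75 (G)
1D → 29 (B)
= RGB(236, 75, 29)


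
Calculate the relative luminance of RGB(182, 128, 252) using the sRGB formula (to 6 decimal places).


Linearize each channel (sRGB transfer function): c = v/255; c_lin = c/12.92 if c ≤ 0.04045, else ((c+0.055)/1.055)^2.4
  R: 182/255 ≈ 0.713725 > 0.04045 → ((0.713725+0.055)/1.055)^2.4 ≈ 0.467784
  G: 128/255 ≈ 0.501961 > 0.04045 → ((0.501961+0.055)/1.055)^2.4 ≈ 0.215861
  B: 252/255 ≈ 0.988235 > 0.04045 → ((0.988235+0.055)/1.055)^2.4 ≈ 0.973445
R_lin = 0.467784, G_lin = 0.215861, B_lin = 0.973445
L = 0.2126×R + 0.7152×G + 0.0722×B
L = 0.2126×0.467784 + 0.7152×0.215861 + 0.0722×0.973445
L ≈ 0.324117


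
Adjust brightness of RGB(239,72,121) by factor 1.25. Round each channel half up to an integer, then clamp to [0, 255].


Multiply each channel by 1.25, round half up, clamp to [0, 255]
R: 239×1.25 = 298.75 → round → 299 → clamp → 255
G: 72×1.25 = 90
B: 121×1.25 = 151.25 → round → 151
= RGB(255, 90, 151)


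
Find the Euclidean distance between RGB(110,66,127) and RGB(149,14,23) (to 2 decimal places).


d = √[(R₁-R₂)² + (G₁-G₂)² + (B₁-B₂)²]
d = √[(110-149)² + (66-14)² + (127-23)²]
d = √[1521 + 2704 + 10816]
d = √15041
d ≈ 122.64


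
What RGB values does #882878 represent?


88 → 136 (R)
28 → 40 (G)
78 → 120 (B)
= RGB(136, 40, 120)


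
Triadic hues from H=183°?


Triadic: equally spaced at 120° intervals
H1 = 183°
H2 = (183 + 120) mod 360 = 303°
H3 = (183 + 240) mod 360 = 63°
Triadic = 183°, 303°, 63°


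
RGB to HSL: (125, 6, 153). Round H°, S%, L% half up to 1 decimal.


Normalize: R'=125/255≈0.4902, G'=6/255≈0.0235, B'=153/255≈0.6000
Max=153/255, Min=6/255, Δ=Max-Min=147/255
L = (Max+Min)/2 = (153+6)/510 = 159/510 = 0.31176… → L = 31.2%
L ≤ 0.5 → S = Δ/(Max+Min) = 147/(153+6) = 147/159 = 0.92452… → S = 92.5%
(the 1/255 factors cancel in S and H, so raw channel differences can be used)
Max is B' → H = 60 × ((R-G)/Δ + 4) = 60 × ((125-6)/147 + 4)
  119/147 + 4 = 0.8095… + 4 = 4.8095…
  H = 60 × 4.8095… = 288.571…° → H = 288.6°
= HSL(288.6°, 92.5%, 31.2%)


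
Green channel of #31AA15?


Color: #31AA15
R = 31 = 49
G = AA = 170
B = 15 = 21
Green = 170


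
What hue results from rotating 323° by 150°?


New hue = (H + rotation) mod 360
New hue = (323 + 150) mod 360
= 473 mod 360
= 113°


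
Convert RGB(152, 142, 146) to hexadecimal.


R = 152 → 98 (hex)
G = 142 → 8E (hex)
B = 146 → 92 (hex)
Hex = #988E92


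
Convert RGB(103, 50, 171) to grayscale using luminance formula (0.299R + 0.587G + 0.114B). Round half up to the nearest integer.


Gray = 0.299×R + 0.587×G + 0.114×B
Gray = 0.299×103 + 0.587×50 + 0.114×171
Gray = 30.797 + 29.350 + 19.494
Gray = 79.641 → round half up → 80
Gray = 80


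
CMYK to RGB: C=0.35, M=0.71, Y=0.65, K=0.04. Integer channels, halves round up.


R = 255 × (1-C) × (1-K) = 255 × 0.65 × 0.96 = 159.12 → 159
G = 255 × (1-M) × (1-K) = 255 × 0.29 × 0.96 = 70.992 → 71
B = 255 × (1-Y) × (1-K) = 255 × 0.35 × 0.96 = 85.68 → 86
= RGB(159, 71, 86)


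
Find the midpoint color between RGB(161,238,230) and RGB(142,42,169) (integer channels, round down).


Midpoint: each channel = ⌊(C₁+C₂)/2⌋
R: ⌊(161+142)/2⌋ = 151
G: ⌊(238+42)/2⌋ = 140
B: ⌊(230+169)/2⌋ = 199
= RGB(151, 140, 199)


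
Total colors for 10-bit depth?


Colors = 2^bits = 2^10
= 1,024 colors


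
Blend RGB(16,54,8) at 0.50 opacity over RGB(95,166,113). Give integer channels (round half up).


C = α×F + (1-α)×B, with 1-α = 0.50
R: 0.50×16 + 0.50×95 = 8.00 + 47.50 = 55.50 → 56
G: 0.50×54 + 0.50×166 = 27.00 + 83.00 = 110.00 → 110
B: 0.50×8 + 0.50×113 = 4.00 + 56.50 = 60.50 → 61
= RGB(56, 110, 61)


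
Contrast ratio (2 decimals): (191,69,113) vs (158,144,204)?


Linearize each sRGB channel c=v/255: c/12.92 if c ≤ 0.04045 else ((c+0.055)/1.055)^2.4
L = 0.2126×R_lin + 0.7152×G_lin + 0.0722×B_lin
Color 1 (191,69,113):
  R=191: 191/255≈0.7490 > 0.04045 → ((0.7490+0.055)/1.055)^2.4 ≈ 0.52100
  G=69: 69/255≈0.2706 > 0.04045 → ((0.2706+0.055)/1.055)^2.4 ≈ 0.05951
  B=113: 113/255≈0.4431 > 0.04045 → ((0.4431+0.055)/1.055)^2.4 ≈ 0.16513
  L1 = 0.2126×0.52100 + 0.7152×0.05951 + 0.0722×0.16513 ≈ 0.16525
Color 2 (158,144,204):
  R=158: 158/255≈0.6196 > 0.04045 → ((0.6196+0.055)/1.055)^2.4 ≈ 0.34191
  G=144: 144/255≈0.5647 > 0.04045 → ((0.5647+0.055)/1.055)^2.4 ≈ 0.27889
  B=204: 204/255≈0.8000 > 0.04045 → ((0.8000+0.055)/1.055)^2.4 ≈ 0.60383
  L2 = 0.2126×0.34191 + 0.7152×0.27889 + 0.0722×0.60383 ≈ 0.31575
Lighter = 0.31575, Darker = 0.16525
Ratio = (L_lighter + 0.05) / (L_darker + 0.05)
Ratio = (0.31575 + 0.05) / (0.16525 + 0.05) = 0.36575 / 0.21525 ≈ 1.6992
Ratio ≈ 1.70:1


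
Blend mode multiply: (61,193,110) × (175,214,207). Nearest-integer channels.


Multiply: C = A×B/255, rounded to nearest integer
R: 61×175/255 = 10675/255 ≈ 41.863 → 42
G: 193×214/255 = 41302/255 ≈ 161.969 → 162
B: 110×207/255 = 22770/255 ≈ 89.294 → 89
= RGB(42, 162, 89)


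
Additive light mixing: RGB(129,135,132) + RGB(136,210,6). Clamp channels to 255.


Additive: each channel = min(255, C₁+C₂)
R: 129+136 = 265 → 255
G: 135+210 = 345 → 255
B: 132+6 = 138 → 138
= RGB(255, 255, 138)


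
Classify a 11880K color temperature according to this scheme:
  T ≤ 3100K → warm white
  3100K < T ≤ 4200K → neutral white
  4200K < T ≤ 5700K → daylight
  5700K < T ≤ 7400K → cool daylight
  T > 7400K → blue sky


Temperature: 11880K
11880K > 7400K → blue sky
Classification: blue sky


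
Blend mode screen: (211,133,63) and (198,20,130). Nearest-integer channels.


Screen: C = 255 - (255-A)×(255-B)/255, rounded to nearest integer
R: 255 - (255-211)×(255-198)/255 = 255 - 2508/255 ≈ 255 - 9.835 = 245.165 → 245
G: 255 - (255-133)×(255-20)/255 = 255 - 28670/255 ≈ 255 - 112.431 = 142.569 → 143
B: 255 - (255-63)×(255-130)/255 = 255 - 24000/255 ≈ 255 - 94.118 = 160.882 → 161
= RGB(245, 143, 161)


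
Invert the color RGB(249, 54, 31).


Invert: (255-R, 255-G, 255-B)
R: 255-249 = 6
G: 255-54 = 201
B: 255-31 = 224
= RGB(6, 201, 224)


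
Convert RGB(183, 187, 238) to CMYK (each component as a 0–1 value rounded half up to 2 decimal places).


R'=183/255≈0.7176, G'=187/255≈0.7333, B'=238/255≈0.9333
K = 1 - max(R',G',B') = 1 - 238/255 = 17/255 = 0.06666… → 0.07
(1-R'-K)/(1-K) simplifies to (max-R)/max with max = 238:
C = (238-183)/238 = 55/238 = 0.23109… → 0.23
M = (238-187)/238 = 51/238 = 0.21428… → 0.21
Y = (238-238)/238 = 0/238 = 0 → 0.00
= CMYK(0.23, 0.21, 0.00, 0.07)


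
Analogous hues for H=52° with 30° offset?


Base hue: 52°
Left analog: (52 - 30) mod 360 = 22°
Right analog: (52 + 30) mod 360 = 82°
Analogous hues = 22° and 82°


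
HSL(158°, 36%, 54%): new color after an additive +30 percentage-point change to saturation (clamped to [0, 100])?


Original S = 36%
Adjustment = +30 percentage points
New S = 36 + (30) = 66
Clamp to [0, 100] → 66
= HSL(158°, 66%, 54%)


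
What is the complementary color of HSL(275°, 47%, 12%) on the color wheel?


Complement = opposite side of color wheel = hue + 180°
H' = (275 + 180) mod 360 = 95°
S and L unchanged.
= HSL(95°, 47%, 12%)


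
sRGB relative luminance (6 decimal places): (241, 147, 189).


Linearize each channel (sRGB transfer function): c = v/255; c_lin = c/12.92 if c ≤ 0.04045, else ((c+0.055)/1.055)^2.4
  R: 241/255 ≈ 0.945098 > 0.04045 → ((0.945098+0.055)/1.055)^2.4 ≈ 0.879622
  G: 147/255 ≈ 0.576471 > 0.04045 → ((0.576471+0.055)/1.055)^2.4 ≈ 0.291771
  B: 189/255 ≈ 0.741176 > 0.04045 → ((0.741176+0.055)/1.055)^2.4 ≈ 0.508881
R_lin = 0.879622, G_lin = 0.291771, B_lin = 0.508881
L = 0.2126×R + 0.7152×G + 0.0722×B
L = 0.2126×0.879622 + 0.7152×0.291771 + 0.0722×0.508881
L ≈ 0.432423


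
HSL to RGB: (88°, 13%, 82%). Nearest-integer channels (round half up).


H=88°, S=0.13, L=0.82
C = (1-|2L-1|)×S = (1-|0.64|)×0.13 = 0.0468
H' = H/60 = 88/60 ≈ 1.4667; X = C×(1-|H' mod 2 - 1|) = 0.02496
m = L - C/2 = 0.82 - 0.0234 = 0.7966
Sector ⌊H'⌋ = 1 → (R',G',B') = (0.02496, 0.0468, 0.0)
RGB = ((R'+m)×255, (G'+m)×255, (B'+m)×255) = (209.4978, 215.067, 203.133)
Round half up → RGB(209, 215, 203)


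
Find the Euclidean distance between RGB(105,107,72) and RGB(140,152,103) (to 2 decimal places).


d = √[(R₁-R₂)² + (G₁-G₂)² + (B₁-B₂)²]
d = √[(105-140)² + (107-152)² + (72-103)²]
d = √[1225 + 2025 + 961]
d = √4211
d ≈ 64.89


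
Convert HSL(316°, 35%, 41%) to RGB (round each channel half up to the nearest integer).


H=316°, S=0.35, L=0.41
C = (1-|2L-1|)×S = (1-|-0.18|)×0.35 = 0.287
H' = H/60 = 316/60 ≈ 5.2667; X = C×(1-|H' mod 2 - 1|) ≈ 0.2105
m = L - C/2 = 0.41 - 0.1435 = 0.2665
Sector ⌊H'⌋ = 5 → (R',G',B') = (0.287, 0.0, ≈0.2105)
RGB = ((R'+m)×255, (G'+m)×255, (B'+m)×255) = (141.1425, 67.9575, 121.6265)
Round half up → RGB(141, 68, 122)


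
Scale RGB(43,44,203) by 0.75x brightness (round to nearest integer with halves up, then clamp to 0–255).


Multiply each channel by 0.75, round half up, clamp to [0, 255]
R: 43×0.75 = 32.25 → round → 32
G: 44×0.75 = 33
B: 203×0.75 = 152.25 → round → 152
= RGB(32, 33, 152)


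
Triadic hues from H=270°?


Triadic: equally spaced at 120° intervals
H1 = 270°
H2 = (270 + 120) mod 360 = 30°
H3 = (270 + 240) mod 360 = 150°
Triadic = 270°, 30°, 150°


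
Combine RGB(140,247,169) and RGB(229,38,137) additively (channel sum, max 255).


Additive: each channel = min(255, C₁+C₂)
R: 140+229 = 369 → 255
G: 247+38 = 285 → 255
B: 169+137 = 306 → 255
= RGB(255, 255, 255)


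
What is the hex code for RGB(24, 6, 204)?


R = 24 → 18 (hex)
G = 6 → 06 (hex)
B = 204 → CC (hex)
Hex = #1806CC


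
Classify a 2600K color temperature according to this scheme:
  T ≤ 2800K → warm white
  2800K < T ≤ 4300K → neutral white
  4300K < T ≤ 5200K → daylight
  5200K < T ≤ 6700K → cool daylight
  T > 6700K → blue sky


Temperature: 2600K
2600K ≤ 2800K → warm white
Classification: warm white


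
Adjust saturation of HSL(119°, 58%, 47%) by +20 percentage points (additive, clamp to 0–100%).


Original S = 58%
Adjustment = +20 percentage points
New S = 58 + (20) = 78
Clamp to [0, 100] → 78
= HSL(119°, 78%, 47%)


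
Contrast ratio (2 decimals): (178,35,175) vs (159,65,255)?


Linearize each sRGB channel c=v/255: c/12.92 if c ≤ 0.04045 else ((c+0.055)/1.055)^2.4
L = 0.2126×R_lin + 0.7152×G_lin + 0.0722×B_lin
Color 1 (178,35,175):
  R=178: 178/255≈0.6980 > 0.04045 → ((0.6980+0.055)/1.055)^2.4 ≈ 0.44520
  G=35: 35/255≈0.1373 > 0.04045 → ((0.1373+0.055)/1.055)^2.4 ≈ 0.01681
  B=175: 175/255≈0.6863 > 0.04045 → ((0.6863+0.055)/1.055)^2.4 ≈ 0.42869
  L1 = 0.2126×0.44520 + 0.7152×0.01681 + 0.0722×0.42869 ≈ 0.13762
Color 2 (159,65,255):
  R=159: 159/255≈0.6235 > 0.04045 → ((0.6235+0.055)/1.055)^2.4 ≈ 0.34670
  G=65: 65/255≈0.2549 > 0.04045 → ((0.2549+0.055)/1.055)^2.4 ≈ 0.05286
  B=255: 255/255≈1.0000 > 0.04045 → ((1.0000+0.055)/1.055)^2.4 ≈ 1.00000
  L2 = 0.2126×0.34670 + 0.7152×0.05286 + 0.0722×1.00000 ≈ 0.18372
Lighter = 0.18372, Darker = 0.13762
Ratio = (L_lighter + 0.05) / (L_darker + 0.05)
Ratio = (0.18372 + 0.05) / (0.13762 + 0.05) = 0.23372 / 0.18762 ≈ 1.2457
Ratio ≈ 1.25:1


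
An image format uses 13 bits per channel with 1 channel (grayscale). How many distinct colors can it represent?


Total bits = 13 bits/channel × 1 channels = 13 bits
Distinct colors = 2^13
= 8,192 colors


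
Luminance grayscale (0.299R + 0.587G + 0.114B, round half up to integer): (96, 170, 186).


Gray = 0.299×R + 0.587×G + 0.114×B
Gray = 0.299×96 + 0.587×170 + 0.114×186
Gray = 28.704 + 99.790 + 21.204
Gray = 149.698 → round half up → 150
Gray = 150


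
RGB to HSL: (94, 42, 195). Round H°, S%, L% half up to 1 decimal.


Normalize: R'=94/255≈0.3686, G'=42/255≈0.1647, B'=195/255≈0.7647
Max=195/255, Min=42/255, Δ=Max-Min=153/255
L = (Max+Min)/2 = (195+42)/510 = 237/510 = 0.46470… → L = 46.5%
L ≤ 0.5 → S = Δ/(Max+Min) = 153/(195+42) = 153/237 = 0.64556… → S = 64.6%
(the 1/255 factors cancel in S and H, so raw channel differences can be used)
Max is B' → H = 60 × ((R-G)/Δ + 4) = 60 × ((94-42)/153 + 4)
  52/153 + 4 = 0.3398… + 4 = 4.3398…
  H = 60 × 4.3398… = 260.392…° → H = 260.4°
= HSL(260.4°, 64.6%, 46.5%)


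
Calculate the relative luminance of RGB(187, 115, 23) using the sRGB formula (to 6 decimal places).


Linearize each channel (sRGB transfer function): c = v/255; c_lin = c/12.92 if c ≤ 0.04045, else ((c+0.055)/1.055)^2.4
  R: 187/255 ≈ 0.733333 > 0.04045 → ((0.733333+0.055)/1.055)^2.4 ≈ 0.496933
  G: 115/255 ≈ 0.450980 > 0.04045 → ((0.450980+0.055)/1.055)^2.4 ≈ 0.171441
  B: 23/255 ≈ 0.090196 > 0.04045 → ((0.090196+0.055)/1.055)^2.4 ≈ 0.008568
R_lin = 0.496933, G_lin = 0.171441, B_lin = 0.008568
L = 0.2126×R + 0.7152×G + 0.0722×B
L = 0.2126×0.496933 + 0.7152×0.171441 + 0.0722×0.008568
L ≈ 0.228881


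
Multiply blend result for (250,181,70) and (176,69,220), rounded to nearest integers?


Multiply: C = A×B/255, rounded to nearest integer
R: 250×176/255 = 44000/255 ≈ 172.549 → 173
G: 181×69/255 = 12489/255 ≈ 48.976 → 49
B: 70×220/255 = 15400/255 ≈ 60.392 → 60
= RGB(173, 49, 60)


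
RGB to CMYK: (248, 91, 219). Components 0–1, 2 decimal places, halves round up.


R'=248/255≈0.9725, G'=91/255≈0.3569, B'=219/255≈0.8588
K = 1 - max(R',G',B') = 1 - 248/255 = 7/255 = 0.02745… → 0.03
(1-R'-K)/(1-K) simplifies to (max-R)/max with max = 248:
C = (248-248)/248 = 0/248 = 0 → 0.00
M = (248-91)/248 = 157/248 = 0.63306… → 0.63
Y = (248-219)/248 = 29/248 = 0.11693… → 0.12
= CMYK(0.00, 0.63, 0.12, 0.03)


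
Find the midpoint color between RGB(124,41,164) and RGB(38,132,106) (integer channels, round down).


Midpoint: each channel = ⌊(C₁+C₂)/2⌋
R: ⌊(124+38)/2⌋ = 81
G: ⌊(41+132)/2⌋ = 86
B: ⌊(164+106)/2⌋ = 135
= RGB(81, 86, 135)


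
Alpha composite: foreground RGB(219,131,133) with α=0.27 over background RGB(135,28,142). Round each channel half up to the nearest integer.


C = α×F + (1-α)×B, with 1-α = 0.73
R: 0.27×219 + 0.73×135 = 59.13 + 98.55 = 157.68 → 158
G: 0.27×131 + 0.73×28 = 35.37 + 20.44 = 55.81 → 56
B: 0.27×133 + 0.73×142 = 35.91 + 103.66 = 139.57 → 140
= RGB(158, 56, 140)


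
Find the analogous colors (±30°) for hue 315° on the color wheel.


Base hue: 315°
Left analog: (315 - 30) mod 360 = 285°
Right analog: (315 + 30) mod 360 = 345°
Analogous hues = 285° and 345°


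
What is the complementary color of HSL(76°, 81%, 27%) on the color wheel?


Complement = opposite side of color wheel = hue + 180°
H' = (76 + 180) mod 360 = 256°
S and L unchanged.
= HSL(256°, 81%, 27%)


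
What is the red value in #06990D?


Color: #06990D
R = 06 = 6
G = 99 = 153
B = 0D = 13
Red = 6


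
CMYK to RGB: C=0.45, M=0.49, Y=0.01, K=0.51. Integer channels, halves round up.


R = 255 × (1-C) × (1-K) = 255 × 0.55 × 0.49 = 68.7225 → 69
G = 255 × (1-M) × (1-K) = 255 × 0.51 × 0.49 = 63.7245 → 64
B = 255 × (1-Y) × (1-K) = 255 × 0.99 × 0.49 = 123.7005 → 124
= RGB(69, 64, 124)


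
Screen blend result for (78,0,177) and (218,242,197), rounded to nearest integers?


Screen: C = 255 - (255-A)×(255-B)/255, rounded to nearest integer
R: 255 - (255-78)×(255-218)/255 = 255 - 6549/255 ≈ 255 - 25.682 = 229.318 → 229
G: 255 - (255-0)×(255-242)/255 = 255 - 3315/255 ≈ 255 - 13.000 = 242.000 → 242
B: 255 - (255-177)×(255-197)/255 = 255 - 4524/255 ≈ 255 - 17.741 = 237.259 → 237
= RGB(229, 242, 237)


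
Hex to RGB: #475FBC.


47 → 71 (R)
5F → 95 (G)
BC → 188 (B)
= RGB(71, 95, 188)


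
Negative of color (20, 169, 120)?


Invert: (255-R, 255-G, 255-B)
R: 255-20 = 235
G: 255-169 = 86
B: 255-120 = 135
= RGB(235, 86, 135)


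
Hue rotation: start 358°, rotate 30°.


New hue = (H + rotation) mod 360
New hue = (358 + 30) mod 360
= 388 mod 360
= 28°


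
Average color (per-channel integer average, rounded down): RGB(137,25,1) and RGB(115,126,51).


Midpoint: each channel = ⌊(C₁+C₂)/2⌋
R: ⌊(137+115)/2⌋ = 126
G: ⌊(25+126)/2⌋ = 75
B: ⌊(1+51)/2⌋ = 26
= RGB(126, 75, 26)


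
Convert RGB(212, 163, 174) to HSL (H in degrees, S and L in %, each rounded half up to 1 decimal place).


Normalize: R'=212/255≈0.8314, G'=163/255≈0.6392, B'=174/255≈0.6824
Max=212/255, Min=163/255, Δ=Max-Min=49/255
L = (Max+Min)/2 = (212+163)/510 = 375/510 = 0.73529… → L = 73.5%
L > 0.5 → S = Δ/(2-Max-Min) = 49/(510-212-163) = 49/135 = 0.36296… → S = 36.3%
(the 1/255 factors cancel in S and H, so raw channel differences can be used)
Max is R' → H = 60 × (((G-B)/Δ) mod 6) = 60 × (((163-174)/49) mod 6)
  (-11)/49 = -0.2244…; negative, so add 6 → 5.7755…
  H = 60 × 5.7755… = 346.530…° → H = 346.5°
= HSL(346.5°, 36.3%, 73.5%)


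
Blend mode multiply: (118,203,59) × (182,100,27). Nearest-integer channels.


Multiply: C = A×B/255, rounded to nearest integer
R: 118×182/255 = 21476/255 ≈ 84.220 → 84
G: 203×100/255 = 20300/255 ≈ 79.608 → 80
B: 59×27/255 = 1593/255 ≈ 6.247 → 6
= RGB(84, 80, 6)


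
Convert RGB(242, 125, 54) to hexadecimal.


R = 242 → F2 (hex)
G = 125 → 7D (hex)
B = 54 → 36 (hex)
Hex = #F27D36


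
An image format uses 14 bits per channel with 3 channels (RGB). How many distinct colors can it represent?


Total bits = 14 bits/channel × 3 channels = 42 bits
Distinct colors = 2^42
= 4,398,046,511,104 colors


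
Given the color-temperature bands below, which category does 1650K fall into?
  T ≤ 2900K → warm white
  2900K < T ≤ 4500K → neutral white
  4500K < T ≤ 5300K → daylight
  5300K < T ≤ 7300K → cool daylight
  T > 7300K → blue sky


Temperature: 1650K
1650K ≤ 2900K → warm white
Classification: warm white


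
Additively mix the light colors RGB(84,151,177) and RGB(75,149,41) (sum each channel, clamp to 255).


Additive: each channel = min(255, C₁+C₂)
R: 84+75 = 159 → 159
G: 151+149 = 300 → 255
B: 177+41 = 218 → 218
= RGB(159, 255, 218)


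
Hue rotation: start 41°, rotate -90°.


New hue = (H + rotation) mod 360
New hue = (41 -90) mod 360
= -49 mod 360
= 311°


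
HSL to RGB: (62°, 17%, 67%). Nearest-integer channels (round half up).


H=62°, S=0.17, L=0.67
C = (1-|2L-1|)×S = (1-|0.34|)×0.17 = 0.1122
H' = H/60 = 62/60 ≈ 1.0333; X = C×(1-|H' mod 2 - 1|) = 0.10846
m = L - C/2 = 0.67 - 0.0561 = 0.6139
Sector ⌊H'⌋ = 1 → (R',G',B') = (0.10846, 0.1122, 0.0)
RGB = ((R'+m)×255, (G'+m)×255, (B'+m)×255) = (184.2018, 185.1555, 156.5445)
Round half up → RGB(184, 185, 157)


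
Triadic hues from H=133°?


Triadic: equally spaced at 120° intervals
H1 = 133°
H2 = (133 + 120) mod 360 = 253°
H3 = (133 + 240) mod 360 = 13°
Triadic = 133°, 253°, 13°


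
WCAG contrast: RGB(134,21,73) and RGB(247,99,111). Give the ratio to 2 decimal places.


Linearize each sRGB channel c=v/255: c/12.92 if c ≤ 0.04045 else ((c+0.055)/1.055)^2.4
L = 0.2126×R_lin + 0.7152×G_lin + 0.0722×B_lin
Color 1 (134,21,73):
  R=134: 134/255≈0.5255 > 0.04045 → ((0.5255+0.055)/1.055)^2.4 ≈ 0.23840
  G=21: 21/255≈0.0824 > 0.04045 → ((0.0824+0.055)/1.055)^2.4 ≈ 0.00750
  B=73: 73/255≈0.2863 > 0.04045 → ((0.2863+0.055)/1.055)^2.4 ≈ 0.06663
  L1 = 0.2126×0.23840 + 0.7152×0.00750 + 0.0722×0.06663 ≈ 0.06086
Color 2 (247,99,111):
  R=247: 247/255≈0.9686 > 0.04045 → ((0.9686+0.055)/1.055)^2.4 ≈ 0.93011
  G=99: 99/255≈0.3882 > 0.04045 → ((0.3882+0.055)/1.055)^2.4 ≈ 0.12477
  B=111: 111/255≈0.4353 > 0.04045 → ((0.4353+0.055)/1.055)^2.4 ≈ 0.15896
  L2 = 0.2126×0.93011 + 0.7152×0.12477 + 0.0722×0.15896 ≈ 0.29846
Lighter = 0.29846, Darker = 0.06086
Ratio = (L_lighter + 0.05) / (L_darker + 0.05)
Ratio = (0.29846 + 0.05) / (0.06086 + 0.05) = 0.34846 / 0.11086 ≈ 3.1433
Ratio ≈ 3.14:1


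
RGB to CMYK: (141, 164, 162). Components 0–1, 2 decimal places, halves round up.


R'=141/255≈0.5529, G'=164/255≈0.6431, B'=162/255≈0.6353
K = 1 - max(R',G',B') = 1 - 164/255 = 91/255 = 0.35686… → 0.36
(1-R'-K)/(1-K) simplifies to (max-R)/max with max = 164:
C = (164-141)/164 = 23/164 = 0.14024… → 0.14
M = (164-164)/164 = 0/164 = 0 → 0.00
Y = (164-162)/164 = 2/164 = 0.01219… → 0.01
= CMYK(0.14, 0.00, 0.01, 0.36)


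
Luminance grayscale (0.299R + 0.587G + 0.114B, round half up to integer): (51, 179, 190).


Gray = 0.299×R + 0.587×G + 0.114×B
Gray = 0.299×51 + 0.587×179 + 0.114×190
Gray = 15.249 + 105.073 + 21.660
Gray = 141.982 → round half up → 142
Gray = 142


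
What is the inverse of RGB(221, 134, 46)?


Invert: (255-R, 255-G, 255-B)
R: 255-221 = 34
G: 255-134 = 121
B: 255-46 = 209
= RGB(34, 121, 209)


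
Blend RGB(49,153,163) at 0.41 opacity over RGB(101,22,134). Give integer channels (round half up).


C = α×F + (1-α)×B, with 1-α = 0.59
R: 0.41×49 + 0.59×101 = 20.09 + 59.59 = 79.68 → 80
G: 0.41×153 + 0.59×22 = 62.73 + 12.98 = 75.71 → 76
B: 0.41×163 + 0.59×134 = 66.83 + 79.06 = 145.89 → 146
= RGB(80, 76, 146)


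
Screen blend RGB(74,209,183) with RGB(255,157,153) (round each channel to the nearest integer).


Screen: C = 255 - (255-A)×(255-B)/255, rounded to nearest integer
R: 255 - (255-74)×(255-255)/255 = 255 - 0/255 ≈ 255 - 0.000 = 255.000 → 255
G: 255 - (255-209)×(255-157)/255 = 255 - 4508/255 ≈ 255 - 17.678 = 237.322 → 237
B: 255 - (255-183)×(255-153)/255 = 255 - 7344/255 ≈ 255 - 28.800 = 226.200 → 226
= RGB(255, 237, 226)


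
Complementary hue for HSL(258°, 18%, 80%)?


Complement = opposite side of color wheel = hue + 180°
H' = (258 + 180) mod 360 = 78°
S and L unchanged.
= HSL(78°, 18%, 80%)


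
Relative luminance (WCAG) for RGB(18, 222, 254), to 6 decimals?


Linearize each channel (sRGB transfer function): c = v/255; c_lin = c/12.92 if c ≤ 0.04045, else ((c+0.055)/1.055)^2.4
  R: 18/255 ≈ 0.070588 > 0.04045 → ((0.070588+0.055)/1.055)^2.4 ≈ 0.006049
  G: 222/255 ≈ 0.870588 > 0.04045 → ((0.870588+0.055)/1.055)^2.4 ≈ 0.730461
  B: 254/255 ≈ 0.996078 > 0.04045 → ((0.996078+0.055)/1.055)^2.4 ≈ 0.991102
R_lin = 0.006049, G_lin = 0.730461, B_lin = 0.991102
L = 0.2126×R + 0.7152×G + 0.0722×B
L = 0.2126×0.006049 + 0.7152×0.730461 + 0.0722×0.991102
L ≈ 0.595269


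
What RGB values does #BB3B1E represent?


BB → 187 (R)
3B → 59 (G)
1E → 30 (B)
= RGB(187, 59, 30)


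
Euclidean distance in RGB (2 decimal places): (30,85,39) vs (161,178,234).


d = √[(R₁-R₂)² + (G₁-G₂)² + (B₁-B₂)²]
d = √[(30-161)² + (85-178)² + (39-234)²]
d = √[17161 + 8649 + 38025]
d = √63835
d ≈ 252.66


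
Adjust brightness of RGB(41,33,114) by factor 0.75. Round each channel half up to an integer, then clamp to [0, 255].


Multiply each channel by 0.75, round half up, clamp to [0, 255]
R: 41×0.75 = 30.75 → round → 31
G: 33×0.75 = 24.75 → round → 25
B: 114×0.75 = 85.5 → round → 86
= RGB(31, 25, 86)


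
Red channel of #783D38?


Color: #783D38
R = 78 = 120
G = 3D = 61
B = 38 = 56
Red = 120


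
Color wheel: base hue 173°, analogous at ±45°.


Base hue: 173°
Left analog: (173 - 45) mod 360 = 128°
Right analog: (173 + 45) mod 360 = 218°
Analogous hues = 128° and 218°


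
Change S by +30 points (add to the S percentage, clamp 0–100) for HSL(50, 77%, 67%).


Original S = 77%
Adjustment = +30 percentage points
New S = 77 + (30) = 107
Clamp to [0, 100] → 100
= HSL(50°, 100%, 67%)


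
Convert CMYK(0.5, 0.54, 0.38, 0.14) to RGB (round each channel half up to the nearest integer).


R = 255 × (1-C) × (1-K) = 255 × 0.50 × 0.86 = 109.65 → 110
G = 255 × (1-M) × (1-K) = 255 × 0.46 × 0.86 = 100.878 → 101
B = 255 × (1-Y) × (1-K) = 255 × 0.62 × 0.86 = 135.966 → 136
= RGB(110, 101, 136)


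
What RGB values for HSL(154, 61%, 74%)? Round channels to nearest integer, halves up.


H=154°, S=0.61, L=0.74
C = (1-|2L-1|)×S = (1-|0.48|)×0.61 = 0.3172
H' = H/60 = 154/60 ≈ 2.5667; X = C×(1-|H' mod 2 - 1|) ≈ 0.1797
m = L - C/2 = 0.74 - 0.1586 = 0.5814
Sector ⌊H'⌋ = 2 → (R',G',B') = (0.0, 0.3172, ≈0.1797)
RGB = ((R'+m)×255, (G'+m)×255, (B'+m)×255) = (148.257, 229.143, 194.0924)
Round half up → RGB(148, 229, 194)


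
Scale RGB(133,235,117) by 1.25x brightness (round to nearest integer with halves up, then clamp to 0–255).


Multiply each channel by 1.25, round half up, clamp to [0, 255]
R: 133×1.25 = 166.25 → round → 166
G: 235×1.25 = 293.75 → round → 294 → clamp → 255
B: 117×1.25 = 146.25 → round → 146
= RGB(166, 255, 146)


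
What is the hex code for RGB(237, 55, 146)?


R = 237 → ED (hex)
G = 55 → 37 (hex)
B = 146 → 92 (hex)
Hex = #ED3792


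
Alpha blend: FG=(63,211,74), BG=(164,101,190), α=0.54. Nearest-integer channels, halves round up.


C = α×F + (1-α)×B, with 1-α = 0.46
R: 0.54×63 + 0.46×164 = 34.02 + 75.44 = 109.46 → 109
G: 0.54×211 + 0.46×101 = 113.94 + 46.46 = 160.40 → 160
B: 0.54×74 + 0.46×190 = 39.96 + 87.40 = 127.36 → 127
= RGB(109, 160, 127)


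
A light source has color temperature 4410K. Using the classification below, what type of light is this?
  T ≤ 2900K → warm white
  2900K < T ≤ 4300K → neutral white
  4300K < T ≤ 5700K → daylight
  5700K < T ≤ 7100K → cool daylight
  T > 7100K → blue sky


Temperature: 4410K
4300K < 4410K ≤ 5700K → daylight
Classification: daylight


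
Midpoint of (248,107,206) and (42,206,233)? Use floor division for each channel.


Midpoint: each channel = ⌊(C₁+C₂)/2⌋
R: ⌊(248+42)/2⌋ = 145
G: ⌊(107+206)/2⌋ = 156
B: ⌊(206+233)/2⌋ = 219
= RGB(145, 156, 219)


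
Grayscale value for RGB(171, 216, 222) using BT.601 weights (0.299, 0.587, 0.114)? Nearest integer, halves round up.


Gray = 0.299×R + 0.587×G + 0.114×B
Gray = 0.299×171 + 0.587×216 + 0.114×222
Gray = 51.129 + 126.792 + 25.308
Gray = 203.229 → round half up → 203
Gray = 203


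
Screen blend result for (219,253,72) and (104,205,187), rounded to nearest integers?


Screen: C = 255 - (255-A)×(255-B)/255, rounded to nearest integer
R: 255 - (255-219)×(255-104)/255 = 255 - 5436/255 ≈ 255 - 21.318 = 233.682 → 234
G: 255 - (255-253)×(255-205)/255 = 255 - 100/255 ≈ 255 - 0.392 = 254.608 → 255
B: 255 - (255-72)×(255-187)/255 = 255 - 12444/255 ≈ 255 - 48.800 = 206.200 → 206
= RGB(234, 255, 206)


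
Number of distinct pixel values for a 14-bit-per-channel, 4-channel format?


Total bits = 14 bits/channel × 4 channels = 56 bits
Distinct pixel values = 2^56
= 72,057,594,037,927,936 pixel values


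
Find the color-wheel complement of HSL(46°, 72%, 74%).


Complement = opposite side of color wheel = hue + 180°
H' = (46 + 180) mod 360 = 226°
S and L unchanged.
= HSL(226°, 72%, 74%)


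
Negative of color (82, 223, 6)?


Invert: (255-R, 255-G, 255-B)
R: 255-82 = 173
G: 255-223 = 32
B: 255-6 = 249
= RGB(173, 32, 249)


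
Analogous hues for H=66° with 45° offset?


Base hue: 66°
Left analog: (66 - 45) mod 360 = 21°
Right analog: (66 + 45) mod 360 = 111°
Analogous hues = 21° and 111°


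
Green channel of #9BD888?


Color: #9BD888
R = 9B = 155
G = D8 = 216
B = 88 = 136
Green = 216


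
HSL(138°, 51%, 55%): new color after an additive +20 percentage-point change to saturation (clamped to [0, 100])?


Original S = 51%
Adjustment = +20 percentage points
New S = 51 + (20) = 71
Clamp to [0, 100] → 71
= HSL(138°, 71%, 55%)


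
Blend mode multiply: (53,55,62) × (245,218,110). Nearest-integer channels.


Multiply: C = A×B/255, rounded to nearest integer
R: 53×245/255 = 12985/255 ≈ 50.922 → 51
G: 55×218/255 = 11990/255 ≈ 47.020 → 47
B: 62×110/255 = 6820/255 ≈ 26.745 → 27
= RGB(51, 47, 27)


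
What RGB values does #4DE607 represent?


4D → 77 (R)
E6 → 230 (G)
07 → 7 (B)
= RGB(77, 230, 7)


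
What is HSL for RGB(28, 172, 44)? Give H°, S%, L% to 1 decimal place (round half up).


Normalize: R'=28/255≈0.1098, G'=172/255≈0.6745, B'=44/255≈0.1725
Max=172/255, Min=28/255, Δ=Max-Min=144/255
L = (Max+Min)/2 = (172+28)/510 = 200/510 = 0.39215… → L = 39.2%
L ≤ 0.5 → S = Δ/(Max+Min) = 144/(172+28) = 144/200 = 0.72 → S = 72.0%
(the 1/255 factors cancel in S and H, so raw channel differences can be used)
Max is G' → H = 60 × ((B-R)/Δ + 2) = 60 × ((44-28)/144 + 2)
  16/144 + 2 = 0.1111… + 2 = 2.1111…
  H = 60 × 2.1111… = 126.666…° → H = 126.7°
= HSL(126.7°, 72.0%, 39.2%)


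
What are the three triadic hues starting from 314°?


Triadic: equally spaced at 120° intervals
H1 = 314°
H2 = (314 + 120) mod 360 = 74°
H3 = (314 + 240) mod 360 = 194°
Triadic = 314°, 74°, 194°


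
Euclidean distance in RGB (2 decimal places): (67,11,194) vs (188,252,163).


d = √[(R₁-R₂)² + (G₁-G₂)² + (B₁-B₂)²]
d = √[(67-188)² + (11-252)² + (194-163)²]
d = √[14641 + 58081 + 961]
d = √73683
d ≈ 271.45


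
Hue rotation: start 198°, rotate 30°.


New hue = (H + rotation) mod 360
New hue = (198 + 30) mod 360
= 228 mod 360
= 228°


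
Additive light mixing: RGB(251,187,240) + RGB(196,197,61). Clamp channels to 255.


Additive: each channel = min(255, C₁+C₂)
R: 251+196 = 447 → 255
G: 187+197 = 384 → 255
B: 240+61 = 301 → 255
= RGB(255, 255, 255)


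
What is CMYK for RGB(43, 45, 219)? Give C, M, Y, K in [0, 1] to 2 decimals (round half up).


R'=43/255≈0.1686, G'=45/255≈0.1765, B'=219/255≈0.8588
K = 1 - max(R',G',B') = 1 - 219/255 = 36/255 = 0.14117… → 0.14
(1-R'-K)/(1-K) simplifies to (max-R)/max with max = 219:
C = (219-43)/219 = 176/219 = 0.80365… → 0.80
M = (219-45)/219 = 174/219 = 0.79452… → 0.79
Y = (219-219)/219 = 0/219 = 0 → 0.00
= CMYK(0.80, 0.79, 0.00, 0.14)


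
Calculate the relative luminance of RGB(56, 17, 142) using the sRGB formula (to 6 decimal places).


Linearize each channel (sRGB transfer function): c = v/255; c_lin = c/12.92 if c ≤ 0.04045, else ((c+0.055)/1.055)^2.4
  R: 56/255 ≈ 0.219608 > 0.04045 → ((0.219608+0.055)/1.055)^2.4 ≈ 0.039546
  G: 17/255 ≈ 0.066667 > 0.04045 → ((0.066667+0.055)/1.055)^2.4 ≈ 0.005605
  B: 142/255 ≈ 0.556863 > 0.04045 → ((0.556863+0.055)/1.055)^2.4 ≈ 0.270498
R_lin = 0.039546, G_lin = 0.005605, B_lin = 0.270498
L = 0.2126×R + 0.7152×G + 0.0722×B
L = 0.2126×0.039546 + 0.7152×0.005605 + 0.0722×0.270498
L ≈ 0.031946


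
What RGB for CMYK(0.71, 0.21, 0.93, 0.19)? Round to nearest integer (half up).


R = 255 × (1-C) × (1-K) = 255 × 0.29 × 0.81 = 59.8995 → 60
G = 255 × (1-M) × (1-K) = 255 × 0.79 × 0.81 = 163.1745 → 163
B = 255 × (1-Y) × (1-K) = 255 × 0.07 × 0.81 = 14.4585 → 14
= RGB(60, 163, 14)


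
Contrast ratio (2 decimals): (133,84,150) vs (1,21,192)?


Linearize each sRGB channel c=v/255: c/12.92 if c ≤ 0.04045 else ((c+0.055)/1.055)^2.4
L = 0.2126×R_lin + 0.7152×G_lin + 0.0722×B_lin
Color 1 (133,84,150):
  R=133: 133/255≈0.5216 > 0.04045 → ((0.5216+0.055)/1.055)^2.4 ≈ 0.23455
  G=84: 84/255≈0.3294 > 0.04045 → ((0.3294+0.055)/1.055)^2.4 ≈ 0.08866
  B=150: 150/255≈0.5882 > 0.04045 → ((0.5882+0.055)/1.055)^2.4 ≈ 0.30499
  L1 = 0.2126×0.23455 + 0.7152×0.08866 + 0.0722×0.30499 ≈ 0.13529
Color 2 (1,21,192):
  R=1: 1/255≈0.0039 ≤ 0.04045 → 0.0039/12.92 ≈ 0.00030
  G=21: 21/255≈0.0824 > 0.04045 → ((0.0824+0.055)/1.055)^2.4 ≈ 0.00750
  B=192: 192/255≈0.7529 > 0.04045 → ((0.7529+0.055)/1.055)^2.4 ≈ 0.52712
  L2 = 0.2126×0.00030 + 0.7152×0.00750 + 0.0722×0.52712 ≈ 0.04349
Lighter = 0.13529, Darker = 0.04349
Ratio = (L_lighter + 0.05) / (L_darker + 0.05)
Ratio = (0.13529 + 0.05) / (0.04349 + 0.05) = 0.18529 / 0.09349 ≈ 1.9820
Ratio ≈ 1.98:1


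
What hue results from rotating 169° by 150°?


New hue = (H + rotation) mod 360
New hue = (169 + 150) mod 360
= 319 mod 360
= 319°


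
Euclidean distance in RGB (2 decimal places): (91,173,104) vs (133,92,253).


d = √[(R₁-R₂)² + (G₁-G₂)² + (B₁-B₂)²]
d = √[(91-133)² + (173-92)² + (104-253)²]
d = √[1764 + 6561 + 22201]
d = √30526
d ≈ 174.72


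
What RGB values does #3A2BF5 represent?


3A → 58 (R)
2B → 43 (G)
F5 → 245 (B)
= RGB(58, 43, 245)


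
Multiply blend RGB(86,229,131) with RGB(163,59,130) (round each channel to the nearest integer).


Multiply: C = A×B/255, rounded to nearest integer
R: 86×163/255 = 14018/255 ≈ 54.973 → 55
G: 229×59/255 = 13511/255 ≈ 52.984 → 53
B: 131×130/255 = 17030/255 ≈ 66.784 → 67
= RGB(55, 53, 67)


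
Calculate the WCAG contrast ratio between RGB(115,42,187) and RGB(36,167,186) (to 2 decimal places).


Linearize each sRGB channel c=v/255: c/12.92 if c ≤ 0.04045 else ((c+0.055)/1.055)^2.4
L = 0.2126×R_lin + 0.7152×G_lin + 0.0722×B_lin
Color 1 (115,42,187):
  R=115: 115/255≈0.4510 > 0.04045 → ((0.4510+0.055)/1.055)^2.4 ≈ 0.17144
  G=42: 42/255≈0.1647 > 0.04045 → ((0.1647+0.055)/1.055)^2.4 ≈ 0.02315
  B=187: 187/255≈0.7333 > 0.04045 → ((0.7333+0.055)/1.055)^2.4 ≈ 0.49693
  L1 = 0.2126×0.17144 + 0.7152×0.02315 + 0.0722×0.49693 ≈ 0.08889
Color 2 (36,167,186):
  R=36: 36/255≈0.1412 > 0.04045 → ((0.1412+0.055)/1.055)^2.4 ≈ 0.01764
  G=167: 167/255≈0.6549 > 0.04045 → ((0.6549+0.055)/1.055)^2.4 ≈ 0.38643
  B=186: 186/255≈0.7294 > 0.04045 → ((0.7294+0.055)/1.055)^2.4 ≈ 0.49102
  L2 = 0.2126×0.01764 + 0.7152×0.38643 + 0.0722×0.49102 ≈ 0.31558
Lighter = 0.31558, Darker = 0.08889
Ratio = (L_lighter + 0.05) / (L_darker + 0.05)
Ratio = (0.31558 + 0.05) / (0.08889 + 0.05) = 0.36558 / 0.13889 ≈ 2.6322
Ratio ≈ 2.63:1


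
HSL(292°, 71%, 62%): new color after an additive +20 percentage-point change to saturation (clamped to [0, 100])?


Original S = 71%
Adjustment = +20 percentage points
New S = 71 + (20) = 91
Clamp to [0, 100] → 91
= HSL(292°, 91%, 62%)


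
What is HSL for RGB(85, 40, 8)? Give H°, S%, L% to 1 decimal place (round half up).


Normalize: R'=85/255≈0.3333, G'=40/255≈0.1569, B'=8/255≈0.0314
Max=85/255, Min=8/255, Δ=Max-Min=77/255
L = (Max+Min)/2 = (85+8)/510 = 93/510 = 0.18235… → L = 18.2%
L ≤ 0.5 → S = Δ/(Max+Min) = 77/(85+8) = 77/93 = 0.82795… → S = 82.8%
(the 1/255 factors cancel in S and H, so raw channel differences can be used)
Max is R' → H = 60 × (((G-B)/Δ) mod 6) = 60 × (((40-8)/77) mod 6)
  32/77 = 0.4155…
  H = 60 × 0.4155… = 24.935…° → H = 24.9°
= HSL(24.9°, 82.8%, 18.2%)


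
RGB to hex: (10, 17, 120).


R = 10 → 0A (hex)
G = 17 → 11 (hex)
B = 120 → 78 (hex)
Hex = #0A1178


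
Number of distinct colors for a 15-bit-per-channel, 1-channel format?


Total bits = 15 bits/channel × 1 channels = 15 bits
Distinct colors = 2^15
= 32,768 colors


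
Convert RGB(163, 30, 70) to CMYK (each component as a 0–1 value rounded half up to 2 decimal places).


R'=163/255≈0.6392, G'=30/255≈0.1176, B'=70/255≈0.2745
K = 1 - max(R',G',B') = 1 - 163/255 = 92/255 = 0.36078… → 0.36
(1-R'-K)/(1-K) simplifies to (max-R)/max with max = 163:
C = (163-163)/163 = 0/163 = 0 → 0.00
M = (163-30)/163 = 133/163 = 0.81595… → 0.82
Y = (163-70)/163 = 93/163 = 0.57055… → 0.57
= CMYK(0.00, 0.82, 0.57, 0.36)


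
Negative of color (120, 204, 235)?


Invert: (255-R, 255-G, 255-B)
R: 255-120 = 135
G: 255-204 = 51
B: 255-235 = 20
= RGB(135, 51, 20)


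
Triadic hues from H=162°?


Triadic: equally spaced at 120° intervals
H1 = 162°
H2 = (162 + 120) mod 360 = 282°
H3 = (162 + 240) mod 360 = 42°
Triadic = 162°, 282°, 42°


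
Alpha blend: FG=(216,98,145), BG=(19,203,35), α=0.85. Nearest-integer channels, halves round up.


C = α×F + (1-α)×B, with 1-α = 0.15
R: 0.85×216 + 0.15×19 = 183.60 + 2.85 = 186.45 → 186
G: 0.85×98 + 0.15×203 = 83.30 + 30.45 = 113.75 → 114
B: 0.85×145 + 0.15×35 = 123.25 + 5.25 = 128.50 → 129
= RGB(186, 114, 129)


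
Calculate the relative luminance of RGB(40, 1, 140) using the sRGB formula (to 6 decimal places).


Linearize each channel (sRGB transfer function): c = v/255; c_lin = c/12.92 if c ≤ 0.04045, else ((c+0.055)/1.055)^2.4
  R: 40/255 ≈ 0.156863 > 0.04045 → ((0.156863+0.055)/1.055)^2.4 ≈ 0.021219
  G: 1/255 ≈ 0.003922 ≤ 0.04045 → 0.003922/12.92 ≈ 0.000304
  B: 140/255 ≈ 0.549020 > 0.04045 → ((0.549020+0.055)/1.055)^2.4 ≈ 0.262251
R_lin = 0.021219, G_lin = 0.000304, B_lin = 0.262251
L = 0.2126×R + 0.7152×G + 0.0722×B
L = 0.2126×0.021219 + 0.7152×0.000304 + 0.0722×0.262251
L ≈ 0.023663


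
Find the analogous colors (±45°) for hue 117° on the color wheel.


Base hue: 117°
Left analog: (117 - 45) mod 360 = 72°
Right analog: (117 + 45) mod 360 = 162°
Analogous hues = 72° and 162°


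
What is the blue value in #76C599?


Color: #76C599
R = 76 = 118
G = C5 = 197
B = 99 = 153
Blue = 153


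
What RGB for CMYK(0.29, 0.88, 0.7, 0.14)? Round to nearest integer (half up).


R = 255 × (1-C) × (1-K) = 255 × 0.71 × 0.86 = 155.703 → 156
G = 255 × (1-M) × (1-K) = 255 × 0.12 × 0.86 = 26.316 → 26
B = 255 × (1-Y) × (1-K) = 255 × 0.30 × 0.86 = 65.79 → 66
= RGB(156, 26, 66)


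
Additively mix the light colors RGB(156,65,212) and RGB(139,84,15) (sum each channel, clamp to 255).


Additive: each channel = min(255, C₁+C₂)
R: 156+139 = 295 → 255
G: 65+84 = 149 → 149
B: 212+15 = 227 → 227
= RGB(255, 149, 227)


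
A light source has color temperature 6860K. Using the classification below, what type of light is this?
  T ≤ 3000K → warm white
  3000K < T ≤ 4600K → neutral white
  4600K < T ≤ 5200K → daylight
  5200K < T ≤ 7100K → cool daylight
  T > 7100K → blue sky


Temperature: 6860K
5200K < 6860K ≤ 7100K → cool daylight
Classification: cool daylight


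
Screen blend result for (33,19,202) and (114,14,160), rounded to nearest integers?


Screen: C = 255 - (255-A)×(255-B)/255, rounded to nearest integer
R: 255 - (255-33)×(255-114)/255 = 255 - 31302/255 ≈ 255 - 122.753 = 132.247 → 132
G: 255 - (255-19)×(255-14)/255 = 255 - 56876/255 ≈ 255 - 223.043 = 31.957 → 32
B: 255 - (255-202)×(255-160)/255 = 255 - 5035/255 ≈ 255 - 19.745 = 235.255 → 235
= RGB(132, 32, 235)


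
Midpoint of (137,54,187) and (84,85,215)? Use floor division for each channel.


Midpoint: each channel = ⌊(C₁+C₂)/2⌋
R: ⌊(137+84)/2⌋ = 110
G: ⌊(54+85)/2⌋ = 69
B: ⌊(187+215)/2⌋ = 201
= RGB(110, 69, 201)


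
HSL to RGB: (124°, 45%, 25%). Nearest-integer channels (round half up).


H=124°, S=0.45, L=0.25
C = (1-|2L-1|)×S = (1-|-0.50|)×0.45 = 0.225
H' = H/60 = 124/60 ≈ 2.0667; X = C×(1-|H' mod 2 - 1|) = 0.015
m = L - C/2 = 0.25 - 0.1125 = 0.1375
Sector ⌊H'⌋ = 2 → (R',G',B') = (0.0, 0.225, 0.015)
RGB = ((R'+m)×255, (G'+m)×255, (B'+m)×255) = (35.0625, 92.4375, 38.8875)
Round half up → RGB(35, 92, 39)


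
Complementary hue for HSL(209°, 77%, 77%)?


Complement = opposite side of color wheel = hue + 180°
H' = (209 + 180) mod 360 = 29°
S and L unchanged.
= HSL(29°, 77%, 77%)
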